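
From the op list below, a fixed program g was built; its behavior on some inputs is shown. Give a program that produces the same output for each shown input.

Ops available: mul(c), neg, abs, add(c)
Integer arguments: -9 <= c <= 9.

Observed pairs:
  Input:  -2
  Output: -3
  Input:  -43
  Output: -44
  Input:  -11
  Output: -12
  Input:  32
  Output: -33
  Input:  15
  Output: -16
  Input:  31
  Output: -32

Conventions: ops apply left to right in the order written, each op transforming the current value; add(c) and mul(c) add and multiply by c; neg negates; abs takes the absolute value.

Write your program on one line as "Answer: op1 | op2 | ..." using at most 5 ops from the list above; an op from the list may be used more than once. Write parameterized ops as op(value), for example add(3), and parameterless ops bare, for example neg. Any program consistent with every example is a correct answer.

neg | abs | neg | add(-1)

Check, running the answer program on each example:
  -2 -> 2 -> 2 -> -2 -> -3
  -43 -> 43 -> 43 -> -43 -> -44
  -11 -> 11 -> 11 -> -11 -> -12
  32 -> -32 -> 32 -> -32 -> -33
  15 -> -15 -> 15 -> -15 -> -16
  31 -> -31 -> 31 -> -31 -> -32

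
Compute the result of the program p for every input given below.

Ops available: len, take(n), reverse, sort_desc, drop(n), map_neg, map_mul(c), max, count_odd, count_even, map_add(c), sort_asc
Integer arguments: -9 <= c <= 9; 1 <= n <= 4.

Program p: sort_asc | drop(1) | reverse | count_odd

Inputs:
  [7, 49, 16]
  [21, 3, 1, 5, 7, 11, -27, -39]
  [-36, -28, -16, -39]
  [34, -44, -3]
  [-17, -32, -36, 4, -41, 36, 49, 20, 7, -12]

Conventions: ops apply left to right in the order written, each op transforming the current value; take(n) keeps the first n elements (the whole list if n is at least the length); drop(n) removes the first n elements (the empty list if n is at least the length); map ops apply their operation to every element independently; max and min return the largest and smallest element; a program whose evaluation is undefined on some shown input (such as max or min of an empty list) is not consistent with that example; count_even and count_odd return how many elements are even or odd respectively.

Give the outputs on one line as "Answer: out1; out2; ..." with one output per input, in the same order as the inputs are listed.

1; 7; 0; 1; 3

Execution, op by op:
  [7, 49, 16] -> [7, 16, 49] -> [16, 49] -> [49, 16] -> 1
  [21, 3, 1, 5, 7, 11, -27, -39] -> [-39, -27, 1, 3, 5, 7, 11, 21] -> [-27, 1, 3, 5, 7, 11, 21] -> [21, 11, 7, 5, 3, 1, -27] -> 7
  [-36, -28, -16, -39] -> [-39, -36, -28, -16] -> [-36, -28, -16] -> [-16, -28, -36] -> 0
  [34, -44, -3] -> [-44, -3, 34] -> [-3, 34] -> [34, -3] -> 1
  [-17, -32, -36, 4, -41, 36, 49, 20, 7, -12] -> [-41, -36, -32, -17, -12, 4, 7, 20, 36, 49] -> [-36, -32, -17, -12, 4, 7, 20, 36, 49] -> [49, 36, 20, 7, 4, -12, -17, -32, -36] -> 3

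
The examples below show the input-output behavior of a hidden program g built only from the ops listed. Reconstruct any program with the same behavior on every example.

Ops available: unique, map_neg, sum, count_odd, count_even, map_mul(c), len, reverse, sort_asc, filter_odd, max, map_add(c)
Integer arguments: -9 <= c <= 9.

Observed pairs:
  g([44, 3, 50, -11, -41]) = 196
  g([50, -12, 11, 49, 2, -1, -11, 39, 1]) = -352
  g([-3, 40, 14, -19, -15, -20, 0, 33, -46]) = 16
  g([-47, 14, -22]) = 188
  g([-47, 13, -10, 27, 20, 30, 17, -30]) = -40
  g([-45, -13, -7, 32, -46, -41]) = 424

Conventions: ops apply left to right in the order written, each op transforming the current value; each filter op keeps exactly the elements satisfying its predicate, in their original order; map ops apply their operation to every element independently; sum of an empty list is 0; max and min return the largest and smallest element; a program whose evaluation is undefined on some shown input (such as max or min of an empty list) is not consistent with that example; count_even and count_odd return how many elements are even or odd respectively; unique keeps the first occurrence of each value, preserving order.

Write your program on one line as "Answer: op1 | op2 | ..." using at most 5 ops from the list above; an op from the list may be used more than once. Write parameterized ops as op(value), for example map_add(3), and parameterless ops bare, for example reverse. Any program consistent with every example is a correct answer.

sort_asc | filter_odd | map_mul(-4) | sort_asc | sum

Check, running the answer program on each example:
  [44, 3, 50, -11, -41] -> [-41, -11, 3, 44, 50] -> [-41, -11, 3] -> [164, 44, -12] -> [-12, 44, 164] -> 196
  [50, -12, 11, 49, 2, -1, -11, 39, 1] -> [-12, -11, -1, 1, 2, 11, 39, 49, 50] -> [-11, -1, 1, 11, 39, 49] -> [44, 4, -4, -44, -156, -196] -> [-196, -156, -44, -4, 4, 44] -> -352
  [-3, 40, 14, -19, -15, -20, 0, 33, -46] -> [-46, -20, -19, -15, -3, 0, 14, 33, 40] -> [-19, -15, -3, 33] -> [76, 60, 12, -132] -> [-132, 12, 60, 76] -> 16
  [-47, 14, -22] -> [-47, -22, 14] -> [-47] -> [188] -> [188] -> 188
  [-47, 13, -10, 27, 20, 30, 17, -30] -> [-47, -30, -10, 13, 17, 20, 27, 30] -> [-47, 13, 17, 27] -> [188, -52, -68, -108] -> [-108, -68, -52, 188] -> -40
  [-45, -13, -7, 32, -46, -41] -> [-46, -45, -41, -13, -7, 32] -> [-45, -41, -13, -7] -> [180, 164, 52, 28] -> [28, 52, 164, 180] -> 424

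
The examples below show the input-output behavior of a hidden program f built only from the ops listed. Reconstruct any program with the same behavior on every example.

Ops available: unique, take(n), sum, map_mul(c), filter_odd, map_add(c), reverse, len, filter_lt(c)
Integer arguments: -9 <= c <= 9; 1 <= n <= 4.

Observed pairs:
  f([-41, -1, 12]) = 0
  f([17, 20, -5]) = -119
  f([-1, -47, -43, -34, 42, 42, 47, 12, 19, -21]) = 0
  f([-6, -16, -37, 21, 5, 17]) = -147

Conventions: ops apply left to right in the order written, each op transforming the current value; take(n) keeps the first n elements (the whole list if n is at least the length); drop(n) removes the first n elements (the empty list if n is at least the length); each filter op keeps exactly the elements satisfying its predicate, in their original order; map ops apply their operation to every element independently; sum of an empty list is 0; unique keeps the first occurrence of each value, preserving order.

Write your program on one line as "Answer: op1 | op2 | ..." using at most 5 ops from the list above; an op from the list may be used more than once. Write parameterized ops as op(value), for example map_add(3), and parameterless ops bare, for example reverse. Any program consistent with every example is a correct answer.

map_mul(-7) | filter_lt(-9) | take(1) | filter_odd | sum

Check, running the answer program on each example:
  [-41, -1, 12] -> [287, 7, -84] -> [-84] -> [-84] -> [] -> 0
  [17, 20, -5] -> [-119, -140, 35] -> [-119, -140] -> [-119] -> [-119] -> -119
  [-1, -47, -43, -34, 42, 42, 47, 12, 19, -21] -> [7, 329, 301, 238, -294, -294, -329, -84, -133, 147] -> [-294, -294, -329, -84, -133] -> [-294] -> [] -> 0
  [-6, -16, -37, 21, 5, 17] -> [42, 112, 259, -147, -35, -119] -> [-147, -35, -119] -> [-147] -> [-147] -> -147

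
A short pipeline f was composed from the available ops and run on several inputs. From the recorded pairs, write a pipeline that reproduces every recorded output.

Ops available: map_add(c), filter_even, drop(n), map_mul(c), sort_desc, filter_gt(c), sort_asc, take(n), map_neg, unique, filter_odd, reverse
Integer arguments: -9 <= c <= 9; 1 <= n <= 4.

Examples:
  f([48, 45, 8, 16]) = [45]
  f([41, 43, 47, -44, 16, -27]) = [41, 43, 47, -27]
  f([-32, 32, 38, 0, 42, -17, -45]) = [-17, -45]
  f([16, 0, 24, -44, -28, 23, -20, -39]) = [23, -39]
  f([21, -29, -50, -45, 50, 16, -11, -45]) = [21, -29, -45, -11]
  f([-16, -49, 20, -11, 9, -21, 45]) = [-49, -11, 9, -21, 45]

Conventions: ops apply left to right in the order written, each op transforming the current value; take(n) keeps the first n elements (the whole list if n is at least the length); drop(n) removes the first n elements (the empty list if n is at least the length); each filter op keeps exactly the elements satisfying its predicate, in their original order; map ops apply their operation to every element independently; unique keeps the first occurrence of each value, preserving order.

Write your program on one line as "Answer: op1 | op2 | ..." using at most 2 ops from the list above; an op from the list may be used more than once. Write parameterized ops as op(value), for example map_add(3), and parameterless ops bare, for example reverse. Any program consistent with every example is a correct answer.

filter_odd | unique

Check, running the answer program on each example:
  [48, 45, 8, 16] -> [45] -> [45]
  [41, 43, 47, -44, 16, -27] -> [41, 43, 47, -27] -> [41, 43, 47, -27]
  [-32, 32, 38, 0, 42, -17, -45] -> [-17, -45] -> [-17, -45]
  [16, 0, 24, -44, -28, 23, -20, -39] -> [23, -39] -> [23, -39]
  [21, -29, -50, -45, 50, 16, -11, -45] -> [21, -29, -45, -11, -45] -> [21, -29, -45, -11]
  [-16, -49, 20, -11, 9, -21, 45] -> [-49, -11, 9, -21, 45] -> [-49, -11, 9, -21, 45]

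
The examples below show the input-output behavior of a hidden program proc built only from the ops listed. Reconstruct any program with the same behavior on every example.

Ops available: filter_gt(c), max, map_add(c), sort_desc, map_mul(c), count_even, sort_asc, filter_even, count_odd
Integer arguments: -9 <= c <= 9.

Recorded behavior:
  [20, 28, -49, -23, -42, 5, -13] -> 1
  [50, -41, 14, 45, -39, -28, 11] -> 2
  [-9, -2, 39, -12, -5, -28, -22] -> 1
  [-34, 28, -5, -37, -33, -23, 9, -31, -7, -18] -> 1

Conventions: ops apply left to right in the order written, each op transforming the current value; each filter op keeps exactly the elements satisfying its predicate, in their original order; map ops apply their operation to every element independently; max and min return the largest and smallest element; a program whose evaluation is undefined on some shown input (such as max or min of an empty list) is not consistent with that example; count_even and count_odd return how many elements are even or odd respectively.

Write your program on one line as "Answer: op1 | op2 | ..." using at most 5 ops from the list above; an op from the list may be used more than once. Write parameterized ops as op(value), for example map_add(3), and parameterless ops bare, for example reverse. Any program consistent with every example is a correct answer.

sort_desc | map_add(2) | sort_asc | filter_gt(4) | count_odd

Check, running the answer program on each example:
  [20, 28, -49, -23, -42, 5, -13] -> [28, 20, 5, -13, -23, -42, -49] -> [30, 22, 7, -11, -21, -40, -47] -> [-47, -40, -21, -11, 7, 22, 30] -> [7, 22, 30] -> 1
  [50, -41, 14, 45, -39, -28, 11] -> [50, 45, 14, 11, -28, -39, -41] -> [52, 47, 16, 13, -26, -37, -39] -> [-39, -37, -26, 13, 16, 47, 52] -> [13, 16, 47, 52] -> 2
  [-9, -2, 39, -12, -5, -28, -22] -> [39, -2, -5, -9, -12, -22, -28] -> [41, 0, -3, -7, -10, -20, -26] -> [-26, -20, -10, -7, -3, 0, 41] -> [41] -> 1
  [-34, 28, -5, -37, -33, -23, 9, -31, -7, -18] -> [28, 9, -5, -7, -18, -23, -31, -33, -34, -37] -> [30, 11, -3, -5, -16, -21, -29, -31, -32, -35] -> [-35, -32, -31, -29, -21, -16, -5, -3, 11, 30] -> [11, 30] -> 1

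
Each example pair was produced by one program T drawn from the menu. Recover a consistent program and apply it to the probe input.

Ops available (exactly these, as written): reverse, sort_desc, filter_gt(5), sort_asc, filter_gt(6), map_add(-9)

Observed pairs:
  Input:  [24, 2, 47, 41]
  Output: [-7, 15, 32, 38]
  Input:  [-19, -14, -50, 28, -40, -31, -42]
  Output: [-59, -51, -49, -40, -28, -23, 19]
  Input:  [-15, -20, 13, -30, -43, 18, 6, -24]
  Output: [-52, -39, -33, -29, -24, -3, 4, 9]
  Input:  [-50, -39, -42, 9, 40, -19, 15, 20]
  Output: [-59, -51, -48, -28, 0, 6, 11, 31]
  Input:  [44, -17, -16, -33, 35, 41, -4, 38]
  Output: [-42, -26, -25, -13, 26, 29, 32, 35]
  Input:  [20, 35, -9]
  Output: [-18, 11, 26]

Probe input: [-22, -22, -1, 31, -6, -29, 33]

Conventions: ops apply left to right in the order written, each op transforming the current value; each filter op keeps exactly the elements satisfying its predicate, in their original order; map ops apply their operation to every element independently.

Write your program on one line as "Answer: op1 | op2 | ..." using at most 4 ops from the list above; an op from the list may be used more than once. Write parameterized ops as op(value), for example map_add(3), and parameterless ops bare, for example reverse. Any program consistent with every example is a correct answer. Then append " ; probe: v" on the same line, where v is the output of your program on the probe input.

sort_desc | map_add(-9) | sort_asc ; probe: [-38, -31, -31, -15, -10, 22, 24]

Check, running the answer program on each example:
  [24, 2, 47, 41] -> [47, 41, 24, 2] -> [38, 32, 15, -7] -> [-7, 15, 32, 38]
  [-19, -14, -50, 28, -40, -31, -42] -> [28, -14, -19, -31, -40, -42, -50] -> [19, -23, -28, -40, -49, -51, -59] -> [-59, -51, -49, -40, -28, -23, 19]
  [-15, -20, 13, -30, -43, 18, 6, -24] -> [18, 13, 6, -15, -20, -24, -30, -43] -> [9, 4, -3, -24, -29, -33, -39, -52] -> [-52, -39, -33, -29, -24, -3, 4, 9]
  [-50, -39, -42, 9, 40, -19, 15, 20] -> [40, 20, 15, 9, -19, -39, -42, -50] -> [31, 11, 6, 0, -28, -48, -51, -59] -> [-59, -51, -48, -28, 0, 6, 11, 31]
  [44, -17, -16, -33, 35, 41, -4, 38] -> [44, 41, 38, 35, -4, -16, -17, -33] -> [35, 32, 29, 26, -13, -25, -26, -42] -> [-42, -26, -25, -13, 26, 29, 32, 35]
  [20, 35, -9] -> [35, 20, -9] -> [26, 11, -18] -> [-18, 11, 26]
  probe: [-22, -22, -1, 31, -6, -29, 33] -> [33, 31, -1, -6, -22, -22, -29] -> [24, 22, -10, -15, -31, -31, -38] -> [-38, -31, -31, -15, -10, 22, 24]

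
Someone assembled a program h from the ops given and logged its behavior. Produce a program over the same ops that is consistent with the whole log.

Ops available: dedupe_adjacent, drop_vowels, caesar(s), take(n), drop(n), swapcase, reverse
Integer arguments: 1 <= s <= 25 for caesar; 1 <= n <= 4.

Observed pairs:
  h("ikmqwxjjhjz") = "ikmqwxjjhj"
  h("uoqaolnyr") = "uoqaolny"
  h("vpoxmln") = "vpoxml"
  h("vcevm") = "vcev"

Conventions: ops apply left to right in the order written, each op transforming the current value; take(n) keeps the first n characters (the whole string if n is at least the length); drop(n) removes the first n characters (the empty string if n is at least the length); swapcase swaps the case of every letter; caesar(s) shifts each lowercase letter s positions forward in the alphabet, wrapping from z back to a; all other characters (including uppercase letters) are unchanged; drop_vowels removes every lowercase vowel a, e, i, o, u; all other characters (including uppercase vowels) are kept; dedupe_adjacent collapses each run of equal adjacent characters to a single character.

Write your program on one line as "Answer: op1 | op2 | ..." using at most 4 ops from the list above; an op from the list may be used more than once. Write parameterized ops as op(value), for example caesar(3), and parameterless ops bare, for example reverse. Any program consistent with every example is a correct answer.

reverse | drop(1) | reverse

Check, running the answer program on each example:
  "ikmqwxjjhjz" -> "zjhjjxwqmki" -> "jhjjxwqmki" -> "ikmqwxjjhj"
  "uoqaolnyr" -> "rynloaqou" -> "ynloaqou" -> "uoqaolny"
  "vpoxmln" -> "nlmxopv" -> "lmxopv" -> "vpoxml"
  "vcevm" -> "mvecv" -> "vecv" -> "vcev"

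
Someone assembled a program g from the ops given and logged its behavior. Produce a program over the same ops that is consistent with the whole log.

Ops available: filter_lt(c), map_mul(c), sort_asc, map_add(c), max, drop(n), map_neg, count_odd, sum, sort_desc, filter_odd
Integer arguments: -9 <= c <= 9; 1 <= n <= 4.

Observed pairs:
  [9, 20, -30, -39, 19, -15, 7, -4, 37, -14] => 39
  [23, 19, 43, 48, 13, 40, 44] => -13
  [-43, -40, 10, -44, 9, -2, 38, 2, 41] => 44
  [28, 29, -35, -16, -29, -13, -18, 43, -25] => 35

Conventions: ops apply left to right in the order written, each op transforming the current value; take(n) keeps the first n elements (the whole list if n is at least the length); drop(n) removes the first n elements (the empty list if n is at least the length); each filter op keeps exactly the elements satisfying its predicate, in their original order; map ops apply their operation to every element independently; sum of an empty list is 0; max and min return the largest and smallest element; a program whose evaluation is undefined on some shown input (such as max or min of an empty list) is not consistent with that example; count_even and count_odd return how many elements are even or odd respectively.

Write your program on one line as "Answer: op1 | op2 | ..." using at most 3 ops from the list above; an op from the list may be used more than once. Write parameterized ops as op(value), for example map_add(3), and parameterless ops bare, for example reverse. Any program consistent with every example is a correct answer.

map_neg | max

Check, running the answer program on each example:
  [9, 20, -30, -39, 19, -15, 7, -4, 37, -14] -> [-9, -20, 30, 39, -19, 15, -7, 4, -37, 14] -> 39
  [23, 19, 43, 48, 13, 40, 44] -> [-23, -19, -43, -48, -13, -40, -44] -> -13
  [-43, -40, 10, -44, 9, -2, 38, 2, 41] -> [43, 40, -10, 44, -9, 2, -38, -2, -41] -> 44
  [28, 29, -35, -16, -29, -13, -18, 43, -25] -> [-28, -29, 35, 16, 29, 13, 18, -43, 25] -> 35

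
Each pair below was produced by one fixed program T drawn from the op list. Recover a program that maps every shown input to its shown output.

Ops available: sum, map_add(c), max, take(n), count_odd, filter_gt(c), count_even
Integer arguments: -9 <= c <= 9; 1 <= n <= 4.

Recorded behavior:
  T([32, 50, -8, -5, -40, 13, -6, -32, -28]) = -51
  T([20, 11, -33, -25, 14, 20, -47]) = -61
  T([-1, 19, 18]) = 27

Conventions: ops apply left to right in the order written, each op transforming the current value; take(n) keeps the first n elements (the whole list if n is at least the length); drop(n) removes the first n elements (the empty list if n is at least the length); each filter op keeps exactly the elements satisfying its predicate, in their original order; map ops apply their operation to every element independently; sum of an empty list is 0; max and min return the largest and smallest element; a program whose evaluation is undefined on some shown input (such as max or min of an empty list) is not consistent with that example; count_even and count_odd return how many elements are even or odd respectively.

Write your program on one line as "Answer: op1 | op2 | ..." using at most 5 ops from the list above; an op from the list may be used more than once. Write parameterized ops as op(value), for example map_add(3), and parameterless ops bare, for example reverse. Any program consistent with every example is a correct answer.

map_add(-8) | map_add(-4) | map_add(9) | sum

Check, running the answer program on each example:
  [32, 50, -8, -5, -40, 13, -6, -32, -28] -> [24, 42, -16, -13, -48, 5, -14, -40, -36] -> [20, 38, -20, -17, -52, 1, -18, -44, -40] -> [29, 47, -11, -8, -43, 10, -9, -35, -31] -> -51
  [20, 11, -33, -25, 14, 20, -47] -> [12, 3, -41, -33, 6, 12, -55] -> [8, -1, -45, -37, 2, 8, -59] -> [17, 8, -36, -28, 11, 17, -50] -> -61
  [-1, 19, 18] -> [-9, 11, 10] -> [-13, 7, 6] -> [-4, 16, 15] -> 27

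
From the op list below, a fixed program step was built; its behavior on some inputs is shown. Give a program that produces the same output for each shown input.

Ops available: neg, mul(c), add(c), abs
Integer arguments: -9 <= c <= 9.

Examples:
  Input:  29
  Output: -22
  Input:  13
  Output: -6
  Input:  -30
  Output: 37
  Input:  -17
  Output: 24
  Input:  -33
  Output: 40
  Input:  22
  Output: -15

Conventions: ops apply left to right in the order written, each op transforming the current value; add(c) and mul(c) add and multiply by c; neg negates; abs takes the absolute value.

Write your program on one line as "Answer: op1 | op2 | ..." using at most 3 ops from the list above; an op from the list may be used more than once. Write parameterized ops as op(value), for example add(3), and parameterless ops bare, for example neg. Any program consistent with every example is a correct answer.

add(-7) | mul(-1)

Check, running the answer program on each example:
  29 -> 22 -> -22
  13 -> 6 -> -6
  -30 -> -37 -> 37
  -17 -> -24 -> 24
  -33 -> -40 -> 40
  22 -> 15 -> -15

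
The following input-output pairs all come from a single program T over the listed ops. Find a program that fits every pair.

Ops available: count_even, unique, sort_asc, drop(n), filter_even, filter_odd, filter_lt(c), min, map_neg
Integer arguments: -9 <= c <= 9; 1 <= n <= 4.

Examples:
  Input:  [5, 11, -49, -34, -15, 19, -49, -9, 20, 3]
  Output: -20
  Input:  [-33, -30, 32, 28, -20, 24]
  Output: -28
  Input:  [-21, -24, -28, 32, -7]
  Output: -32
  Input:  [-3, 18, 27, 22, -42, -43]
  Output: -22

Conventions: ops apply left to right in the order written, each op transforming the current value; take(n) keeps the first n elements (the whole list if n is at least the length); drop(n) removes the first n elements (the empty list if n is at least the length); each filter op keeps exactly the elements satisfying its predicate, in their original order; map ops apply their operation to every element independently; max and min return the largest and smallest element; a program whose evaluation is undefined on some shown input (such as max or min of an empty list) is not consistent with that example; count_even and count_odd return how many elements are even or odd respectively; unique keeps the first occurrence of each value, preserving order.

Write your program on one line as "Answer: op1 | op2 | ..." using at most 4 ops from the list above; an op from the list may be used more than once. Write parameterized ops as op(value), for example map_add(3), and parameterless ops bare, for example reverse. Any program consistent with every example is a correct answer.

drop(1) | drop(2) | map_neg | min

Check, running the answer program on each example:
  [5, 11, -49, -34, -15, 19, -49, -9, 20, 3] -> [11, -49, -34, -15, 19, -49, -9, 20, 3] -> [-34, -15, 19, -49, -9, 20, 3] -> [34, 15, -19, 49, 9, -20, -3] -> -20
  [-33, -30, 32, 28, -20, 24] -> [-30, 32, 28, -20, 24] -> [28, -20, 24] -> [-28, 20, -24] -> -28
  [-21, -24, -28, 32, -7] -> [-24, -28, 32, -7] -> [32, -7] -> [-32, 7] -> -32
  [-3, 18, 27, 22, -42, -43] -> [18, 27, 22, -42, -43] -> [22, -42, -43] -> [-22, 42, 43] -> -22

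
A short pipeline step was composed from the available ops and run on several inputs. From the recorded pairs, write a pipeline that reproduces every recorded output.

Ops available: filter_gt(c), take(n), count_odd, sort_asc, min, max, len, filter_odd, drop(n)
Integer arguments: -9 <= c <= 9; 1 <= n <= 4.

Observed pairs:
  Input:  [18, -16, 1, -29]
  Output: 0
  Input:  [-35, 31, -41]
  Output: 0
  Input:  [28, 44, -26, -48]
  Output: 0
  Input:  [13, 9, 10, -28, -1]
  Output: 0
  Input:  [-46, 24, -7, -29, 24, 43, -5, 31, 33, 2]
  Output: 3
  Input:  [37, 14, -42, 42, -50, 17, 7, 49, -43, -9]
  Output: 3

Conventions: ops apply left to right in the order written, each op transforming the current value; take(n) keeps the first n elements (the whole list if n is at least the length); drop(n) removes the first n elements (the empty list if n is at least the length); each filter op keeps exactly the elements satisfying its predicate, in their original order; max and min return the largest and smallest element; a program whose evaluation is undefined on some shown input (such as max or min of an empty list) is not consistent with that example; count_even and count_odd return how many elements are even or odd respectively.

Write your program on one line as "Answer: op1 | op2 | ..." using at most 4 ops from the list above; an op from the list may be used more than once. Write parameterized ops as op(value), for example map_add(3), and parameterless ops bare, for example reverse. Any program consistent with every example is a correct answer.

filter_odd | drop(3) | sort_asc | count_odd

Check, running the answer program on each example:
  [18, -16, 1, -29] -> [1, -29] -> [] -> [] -> 0
  [-35, 31, -41] -> [-35, 31, -41] -> [] -> [] -> 0
  [28, 44, -26, -48] -> [] -> [] -> [] -> 0
  [13, 9, 10, -28, -1] -> [13, 9, -1] -> [] -> [] -> 0
  [-46, 24, -7, -29, 24, 43, -5, 31, 33, 2] -> [-7, -29, 43, -5, 31, 33] -> [-5, 31, 33] -> [-5, 31, 33] -> 3
  [37, 14, -42, 42, -50, 17, 7, 49, -43, -9] -> [37, 17, 7, 49, -43, -9] -> [49, -43, -9] -> [-43, -9, 49] -> 3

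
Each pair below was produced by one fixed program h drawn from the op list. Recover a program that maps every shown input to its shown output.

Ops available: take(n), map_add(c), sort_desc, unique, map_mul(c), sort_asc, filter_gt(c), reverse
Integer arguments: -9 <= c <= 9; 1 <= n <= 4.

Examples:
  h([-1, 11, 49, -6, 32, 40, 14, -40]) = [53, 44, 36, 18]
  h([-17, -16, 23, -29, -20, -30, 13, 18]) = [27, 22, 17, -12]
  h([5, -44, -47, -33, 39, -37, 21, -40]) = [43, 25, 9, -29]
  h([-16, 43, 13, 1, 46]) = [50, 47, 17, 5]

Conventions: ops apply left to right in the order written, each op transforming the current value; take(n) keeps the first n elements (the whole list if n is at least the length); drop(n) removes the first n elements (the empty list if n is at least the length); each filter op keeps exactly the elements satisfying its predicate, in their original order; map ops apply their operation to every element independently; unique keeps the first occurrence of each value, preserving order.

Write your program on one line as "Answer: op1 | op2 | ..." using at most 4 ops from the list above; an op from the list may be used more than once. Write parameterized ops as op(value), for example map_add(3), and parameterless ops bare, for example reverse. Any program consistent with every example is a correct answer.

reverse | map_add(4) | sort_desc | take(4)

Check, running the answer program on each example:
  [-1, 11, 49, -6, 32, 40, 14, -40] -> [-40, 14, 40, 32, -6, 49, 11, -1] -> [-36, 18, 44, 36, -2, 53, 15, 3] -> [53, 44, 36, 18, 15, 3, -2, -36] -> [53, 44, 36, 18]
  [-17, -16, 23, -29, -20, -30, 13, 18] -> [18, 13, -30, -20, -29, 23, -16, -17] -> [22, 17, -26, -16, -25, 27, -12, -13] -> [27, 22, 17, -12, -13, -16, -25, -26] -> [27, 22, 17, -12]
  [5, -44, -47, -33, 39, -37, 21, -40] -> [-40, 21, -37, 39, -33, -47, -44, 5] -> [-36, 25, -33, 43, -29, -43, -40, 9] -> [43, 25, 9, -29, -33, -36, -40, -43] -> [43, 25, 9, -29]
  [-16, 43, 13, 1, 46] -> [46, 1, 13, 43, -16] -> [50, 5, 17, 47, -12] -> [50, 47, 17, 5, -12] -> [50, 47, 17, 5]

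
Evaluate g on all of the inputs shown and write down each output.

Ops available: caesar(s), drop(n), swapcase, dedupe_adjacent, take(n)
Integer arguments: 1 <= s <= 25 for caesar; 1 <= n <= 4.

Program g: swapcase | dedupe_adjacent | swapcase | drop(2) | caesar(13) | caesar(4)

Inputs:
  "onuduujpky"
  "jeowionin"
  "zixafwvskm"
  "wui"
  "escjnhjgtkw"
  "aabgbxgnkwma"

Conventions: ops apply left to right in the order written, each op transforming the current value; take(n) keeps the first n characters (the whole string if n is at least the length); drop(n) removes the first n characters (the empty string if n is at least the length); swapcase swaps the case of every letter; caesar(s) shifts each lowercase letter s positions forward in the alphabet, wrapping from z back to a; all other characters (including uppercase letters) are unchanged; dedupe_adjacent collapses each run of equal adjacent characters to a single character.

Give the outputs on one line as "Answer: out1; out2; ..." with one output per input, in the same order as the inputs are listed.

Execution, op by op:
  "onuduujpky" -> "ONUDUUJPKY" -> "ONUDUJPKY" -> "onudujpky" -> "udujpky" -> "hqhwcxl" -> "lulagbp"
  "jeowionin" -> "JEOWIONIN" -> "JEOWIONIN" -> "jeowionin" -> "owionin" -> "bjvbava" -> "fnzfeze"
  "zixafwvskm" -> "ZIXAFWVSKM" -> "ZIXAFWVSKM" -> "zixafwvskm" -> "xafwvskm" -> "knsjifxz" -> "orwnmjbd"
  "wui" -> "WUI" -> "WUI" -> "wui" -> "i" -> "v" -> "z"
  "escjnhjgtkw" -> "ESCJNHJGTKW" -> "ESCJNHJGTKW" -> "escjnhjgtkw" -> "cjnhjgtkw" -> "pwauwtgxj" -> "taeyaxkbn"
  "aabgbxgnkwma" -> "AABGBXGNKWMA" -> "ABGBXGNKWMA" -> "abgbxgnkwma" -> "gbxgnkwma" -> "toktaxjzn" -> "xsoxebndr"

"lulagbp"; "fnzfeze"; "orwnmjbd"; "z"; "taeyaxkbn"; "xsoxebndr"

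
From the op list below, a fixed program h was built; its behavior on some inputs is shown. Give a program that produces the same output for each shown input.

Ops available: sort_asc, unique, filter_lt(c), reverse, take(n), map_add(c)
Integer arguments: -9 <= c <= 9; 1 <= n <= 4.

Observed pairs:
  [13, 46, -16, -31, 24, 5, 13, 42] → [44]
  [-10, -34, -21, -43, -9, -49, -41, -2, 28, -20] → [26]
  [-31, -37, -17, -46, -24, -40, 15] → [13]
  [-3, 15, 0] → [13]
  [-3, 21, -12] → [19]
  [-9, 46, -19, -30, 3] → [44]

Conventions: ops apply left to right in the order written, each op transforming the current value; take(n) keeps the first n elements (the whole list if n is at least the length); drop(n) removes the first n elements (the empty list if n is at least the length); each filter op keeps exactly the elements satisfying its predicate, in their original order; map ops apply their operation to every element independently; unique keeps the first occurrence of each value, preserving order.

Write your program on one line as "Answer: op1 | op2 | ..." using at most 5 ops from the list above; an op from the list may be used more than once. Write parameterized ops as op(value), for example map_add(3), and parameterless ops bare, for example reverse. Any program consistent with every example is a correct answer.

map_add(-2) | sort_asc | reverse | take(1)

Check, running the answer program on each example:
  [13, 46, -16, -31, 24, 5, 13, 42] -> [11, 44, -18, -33, 22, 3, 11, 40] -> [-33, -18, 3, 11, 11, 22, 40, 44] -> [44, 40, 22, 11, 11, 3, -18, -33] -> [44]
  [-10, -34, -21, -43, -9, -49, -41, -2, 28, -20] -> [-12, -36, -23, -45, -11, -51, -43, -4, 26, -22] -> [-51, -45, -43, -36, -23, -22, -12, -11, -4, 26] -> [26, -4, -11, -12, -22, -23, -36, -43, -45, -51] -> [26]
  [-31, -37, -17, -46, -24, -40, 15] -> [-33, -39, -19, -48, -26, -42, 13] -> [-48, -42, -39, -33, -26, -19, 13] -> [13, -19, -26, -33, -39, -42, -48] -> [13]
  [-3, 15, 0] -> [-5, 13, -2] -> [-5, -2, 13] -> [13, -2, -5] -> [13]
  [-3, 21, -12] -> [-5, 19, -14] -> [-14, -5, 19] -> [19, -5, -14] -> [19]
  [-9, 46, -19, -30, 3] -> [-11, 44, -21, -32, 1] -> [-32, -21, -11, 1, 44] -> [44, 1, -11, -21, -32] -> [44]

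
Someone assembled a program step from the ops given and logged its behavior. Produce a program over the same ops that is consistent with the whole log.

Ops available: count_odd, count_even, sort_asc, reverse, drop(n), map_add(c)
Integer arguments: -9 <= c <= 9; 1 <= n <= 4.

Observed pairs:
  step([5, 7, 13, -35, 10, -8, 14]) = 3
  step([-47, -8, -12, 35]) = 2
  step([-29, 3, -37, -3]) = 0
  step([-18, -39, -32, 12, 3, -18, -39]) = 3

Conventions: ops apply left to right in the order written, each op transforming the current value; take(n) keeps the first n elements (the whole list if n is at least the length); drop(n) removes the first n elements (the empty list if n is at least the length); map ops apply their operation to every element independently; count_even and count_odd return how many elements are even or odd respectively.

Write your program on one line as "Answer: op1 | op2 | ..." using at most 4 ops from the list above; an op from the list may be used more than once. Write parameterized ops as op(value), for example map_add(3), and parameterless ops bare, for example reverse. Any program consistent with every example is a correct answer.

map_add(1) | drop(1) | map_add(-9) | count_even

Check, running the answer program on each example:
  [5, 7, 13, -35, 10, -8, 14] -> [6, 8, 14, -34, 11, -7, 15] -> [8, 14, -34, 11, -7, 15] -> [-1, 5, -43, 2, -16, 6] -> 3
  [-47, -8, -12, 35] -> [-46, -7, -11, 36] -> [-7, -11, 36] -> [-16, -20, 27] -> 2
  [-29, 3, -37, -3] -> [-28, 4, -36, -2] -> [4, -36, -2] -> [-5, -45, -11] -> 0
  [-18, -39, -32, 12, 3, -18, -39] -> [-17, -38, -31, 13, 4, -17, -38] -> [-38, -31, 13, 4, -17, -38] -> [-47, -40, 4, -5, -26, -47] -> 3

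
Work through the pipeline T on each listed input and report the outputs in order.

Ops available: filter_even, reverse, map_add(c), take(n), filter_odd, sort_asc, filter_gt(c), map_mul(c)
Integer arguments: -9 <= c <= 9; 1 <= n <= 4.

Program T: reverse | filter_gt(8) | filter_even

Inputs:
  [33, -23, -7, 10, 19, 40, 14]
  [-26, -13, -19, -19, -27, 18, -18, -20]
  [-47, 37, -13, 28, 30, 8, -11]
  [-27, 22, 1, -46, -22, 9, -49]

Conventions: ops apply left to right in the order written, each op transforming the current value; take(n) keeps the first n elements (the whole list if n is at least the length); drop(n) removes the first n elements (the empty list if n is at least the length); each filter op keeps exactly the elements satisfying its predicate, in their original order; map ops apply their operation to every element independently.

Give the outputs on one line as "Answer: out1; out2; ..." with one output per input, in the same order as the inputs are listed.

Execution, op by op:
  [33, -23, -7, 10, 19, 40, 14] -> [14, 40, 19, 10, -7, -23, 33] -> [14, 40, 19, 10, 33] -> [14, 40, 10]
  [-26, -13, -19, -19, -27, 18, -18, -20] -> [-20, -18, 18, -27, -19, -19, -13, -26] -> [18] -> [18]
  [-47, 37, -13, 28, 30, 8, -11] -> [-11, 8, 30, 28, -13, 37, -47] -> [30, 28, 37] -> [30, 28]
  [-27, 22, 1, -46, -22, 9, -49] -> [-49, 9, -22, -46, 1, 22, -27] -> [9, 22] -> [22]

[14, 40, 10]; [18]; [30, 28]; [22]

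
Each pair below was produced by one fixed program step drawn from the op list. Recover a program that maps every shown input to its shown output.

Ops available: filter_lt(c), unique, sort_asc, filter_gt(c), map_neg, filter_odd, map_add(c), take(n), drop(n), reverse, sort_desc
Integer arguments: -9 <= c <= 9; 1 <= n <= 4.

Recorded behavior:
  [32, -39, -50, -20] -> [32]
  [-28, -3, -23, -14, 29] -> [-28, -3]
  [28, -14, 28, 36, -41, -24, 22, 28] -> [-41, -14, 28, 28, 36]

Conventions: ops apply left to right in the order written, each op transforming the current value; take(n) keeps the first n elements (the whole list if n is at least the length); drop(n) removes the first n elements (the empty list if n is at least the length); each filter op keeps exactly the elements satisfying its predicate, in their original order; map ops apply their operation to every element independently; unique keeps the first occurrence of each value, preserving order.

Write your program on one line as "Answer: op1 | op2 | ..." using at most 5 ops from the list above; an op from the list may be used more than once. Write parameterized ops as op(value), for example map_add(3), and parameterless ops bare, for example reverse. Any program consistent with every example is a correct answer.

reverse | drop(3) | sort_desc | reverse

Check, running the answer program on each example:
  [32, -39, -50, -20] -> [-20, -50, -39, 32] -> [32] -> [32] -> [32]
  [-28, -3, -23, -14, 29] -> [29, -14, -23, -3, -28] -> [-3, -28] -> [-3, -28] -> [-28, -3]
  [28, -14, 28, 36, -41, -24, 22, 28] -> [28, 22, -24, -41, 36, 28, -14, 28] -> [-41, 36, 28, -14, 28] -> [36, 28, 28, -14, -41] -> [-41, -14, 28, 28, 36]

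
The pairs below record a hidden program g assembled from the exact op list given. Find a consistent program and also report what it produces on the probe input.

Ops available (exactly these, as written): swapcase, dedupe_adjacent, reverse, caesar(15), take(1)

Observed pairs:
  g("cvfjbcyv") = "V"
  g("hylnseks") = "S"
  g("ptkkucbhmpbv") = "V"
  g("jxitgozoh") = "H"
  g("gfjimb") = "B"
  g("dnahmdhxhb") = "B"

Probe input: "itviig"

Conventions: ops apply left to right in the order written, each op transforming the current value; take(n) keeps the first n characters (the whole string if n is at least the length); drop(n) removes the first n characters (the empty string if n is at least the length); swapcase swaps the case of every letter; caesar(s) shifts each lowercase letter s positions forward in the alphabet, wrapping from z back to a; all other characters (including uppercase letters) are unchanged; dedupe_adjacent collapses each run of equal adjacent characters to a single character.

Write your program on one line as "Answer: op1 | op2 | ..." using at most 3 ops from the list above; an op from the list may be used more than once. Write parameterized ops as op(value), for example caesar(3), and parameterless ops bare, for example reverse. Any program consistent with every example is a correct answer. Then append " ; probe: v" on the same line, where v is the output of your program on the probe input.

swapcase | reverse | take(1) ; probe: "G"

Check, running the answer program on each example:
  "cvfjbcyv" -> "CVFJBCYV" -> "VYCBJFVC" -> "V"
  "hylnseks" -> "HYLNSEKS" -> "SKESNLYH" -> "S"
  "ptkkucbhmpbv" -> "PTKKUCBHMPBV" -> "VBPMHBCUKKTP" -> "V"
  "jxitgozoh" -> "JXITGOZOH" -> "HOZOGTIXJ" -> "H"
  "gfjimb" -> "GFJIMB" -> "BMIJFG" -> "B"
  "dnahmdhxhb" -> "DNAHMDHXHB" -> "BHXHDMHAND" -> "B"
  probe: "itviig" -> "ITVIIG" -> "GIIVTI" -> "G"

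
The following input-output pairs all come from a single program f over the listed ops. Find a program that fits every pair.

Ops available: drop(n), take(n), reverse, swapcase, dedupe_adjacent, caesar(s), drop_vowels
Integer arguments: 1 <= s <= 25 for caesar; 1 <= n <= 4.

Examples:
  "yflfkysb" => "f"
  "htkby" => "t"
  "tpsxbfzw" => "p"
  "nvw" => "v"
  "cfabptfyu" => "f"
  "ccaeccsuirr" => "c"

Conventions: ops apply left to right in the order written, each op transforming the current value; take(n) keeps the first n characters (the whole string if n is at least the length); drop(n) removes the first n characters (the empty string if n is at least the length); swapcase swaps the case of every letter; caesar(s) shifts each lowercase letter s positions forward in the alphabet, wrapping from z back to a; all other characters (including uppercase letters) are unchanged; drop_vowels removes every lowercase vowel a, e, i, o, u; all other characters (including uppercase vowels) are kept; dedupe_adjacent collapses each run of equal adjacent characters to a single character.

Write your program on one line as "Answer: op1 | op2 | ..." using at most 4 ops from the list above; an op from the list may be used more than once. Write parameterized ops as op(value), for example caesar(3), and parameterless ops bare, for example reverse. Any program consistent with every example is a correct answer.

drop(1) | drop_vowels | take(2) | take(1)

Check, running the answer program on each example:
  "yflfkysb" -> "flfkysb" -> "flfkysb" -> "fl" -> "f"
  "htkby" -> "tkby" -> "tkby" -> "tk" -> "t"
  "tpsxbfzw" -> "psxbfzw" -> "psxbfzw" -> "ps" -> "p"
  "nvw" -> "vw" -> "vw" -> "vw" -> "v"
  "cfabptfyu" -> "fabptfyu" -> "fbptfy" -> "fb" -> "f"
  "ccaeccsuirr" -> "caeccsuirr" -> "cccsrr" -> "cc" -> "c"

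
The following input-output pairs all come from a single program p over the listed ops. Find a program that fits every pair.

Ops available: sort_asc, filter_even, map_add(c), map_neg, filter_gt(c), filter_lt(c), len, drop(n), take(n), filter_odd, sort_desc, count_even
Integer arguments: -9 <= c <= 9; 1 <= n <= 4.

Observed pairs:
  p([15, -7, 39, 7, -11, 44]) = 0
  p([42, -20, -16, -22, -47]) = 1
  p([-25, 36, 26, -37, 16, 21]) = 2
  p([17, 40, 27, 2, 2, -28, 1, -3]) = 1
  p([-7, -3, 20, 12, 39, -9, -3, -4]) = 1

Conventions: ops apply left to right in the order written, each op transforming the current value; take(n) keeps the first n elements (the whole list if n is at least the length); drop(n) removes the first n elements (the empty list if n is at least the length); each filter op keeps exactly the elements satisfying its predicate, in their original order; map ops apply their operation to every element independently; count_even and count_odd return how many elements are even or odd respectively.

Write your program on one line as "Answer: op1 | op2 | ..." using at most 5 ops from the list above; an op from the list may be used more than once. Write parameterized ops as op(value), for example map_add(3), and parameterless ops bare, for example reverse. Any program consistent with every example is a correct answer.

map_add(-7) | take(4) | map_add(-3) | filter_gt(2) | count_even

Check, running the answer program on each example:
  [15, -7, 39, 7, -11, 44] -> [8, -14, 32, 0, -18, 37] -> [8, -14, 32, 0] -> [5, -17, 29, -3] -> [5, 29] -> 0
  [42, -20, -16, -22, -47] -> [35, -27, -23, -29, -54] -> [35, -27, -23, -29] -> [32, -30, -26, -32] -> [32] -> 1
  [-25, 36, 26, -37, 16, 21] -> [-32, 29, 19, -44, 9, 14] -> [-32, 29, 19, -44] -> [-35, 26, 16, -47] -> [26, 16] -> 2
  [17, 40, 27, 2, 2, -28, 1, -3] -> [10, 33, 20, -5, -5, -35, -6, -10] -> [10, 33, 20, -5] -> [7, 30, 17, -8] -> [7, 30, 17] -> 1
  [-7, -3, 20, 12, 39, -9, -3, -4] -> [-14, -10, 13, 5, 32, -16, -10, -11] -> [-14, -10, 13, 5] -> [-17, -13, 10, 2] -> [10] -> 1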